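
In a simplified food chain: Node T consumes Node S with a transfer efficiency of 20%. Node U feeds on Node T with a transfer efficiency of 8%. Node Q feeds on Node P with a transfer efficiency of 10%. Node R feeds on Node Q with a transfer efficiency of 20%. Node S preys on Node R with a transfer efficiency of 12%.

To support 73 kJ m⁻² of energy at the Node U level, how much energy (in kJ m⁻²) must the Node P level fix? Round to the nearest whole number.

1901042 kJ m⁻²

Cumulative transfer efficiency: 0.1 × 0.2 × 0.12 × 0.2 × 0.08 = 0.0000384
Node P energy = 73 / 0.0000384 = 1901042 kJ m⁻²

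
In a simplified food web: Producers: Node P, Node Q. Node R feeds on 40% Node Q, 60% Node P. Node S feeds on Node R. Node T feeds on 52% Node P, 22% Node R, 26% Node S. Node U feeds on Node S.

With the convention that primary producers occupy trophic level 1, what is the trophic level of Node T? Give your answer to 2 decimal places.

2.74

Node R: 1 + (0.4×1 + 0.6×1) = 2
Node S: 1 + 2 = 3
Node T: 1 + (0.52×1 + 0.22×2 + 0.26×3) = 2.74
Node U: 1 + 3 = 4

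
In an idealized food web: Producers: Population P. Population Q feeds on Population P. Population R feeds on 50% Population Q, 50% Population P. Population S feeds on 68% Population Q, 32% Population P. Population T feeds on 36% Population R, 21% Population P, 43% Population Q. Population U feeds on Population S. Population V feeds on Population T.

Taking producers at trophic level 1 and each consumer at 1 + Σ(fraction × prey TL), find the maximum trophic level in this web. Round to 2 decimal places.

Population Q: 1 + 1 = 2
Population R: 1 + (0.5×2 + 0.5×1) = 2.5
Population S: 1 + (0.68×2 + 0.32×1) = 2.68
Population T: 1 + (0.36×2.5 + 0.21×1 + 0.43×2) = 2.97
Population U: 1 + 2.68 = 3.68
Population V: 1 + 2.97 = 3.97

3.97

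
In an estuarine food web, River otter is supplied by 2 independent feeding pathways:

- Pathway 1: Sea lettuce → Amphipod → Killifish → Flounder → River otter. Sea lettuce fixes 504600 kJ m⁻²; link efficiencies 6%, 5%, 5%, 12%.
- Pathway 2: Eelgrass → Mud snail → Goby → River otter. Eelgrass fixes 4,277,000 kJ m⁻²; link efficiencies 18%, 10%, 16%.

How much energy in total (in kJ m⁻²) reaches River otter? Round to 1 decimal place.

12326.8 kJ m⁻²

Pathway 1: 504600 × 0.06 × 0.05 × 0.05 × 0.12 = 9.0828 kJ m⁻²
Pathway 2: 4277000 × 0.18 × 0.1 × 0.16 = 12317.76 kJ m⁻²
Total at River otter: 9.0828 + 12317.76 = 12326.8428 kJ m⁻²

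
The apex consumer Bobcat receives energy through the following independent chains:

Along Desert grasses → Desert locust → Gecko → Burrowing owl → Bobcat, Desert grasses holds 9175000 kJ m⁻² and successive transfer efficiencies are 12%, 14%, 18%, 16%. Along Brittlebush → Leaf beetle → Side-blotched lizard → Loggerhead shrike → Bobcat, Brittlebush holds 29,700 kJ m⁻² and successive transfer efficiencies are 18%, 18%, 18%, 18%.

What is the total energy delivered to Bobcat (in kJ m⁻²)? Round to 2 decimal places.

Via Desert grasses: 9175000 × 0.12 × 0.14 × 0.18 × 0.16 = 4439.232 kJ m⁻²
Via Brittlebush: 29700 × 0.18 × 0.18 × 0.18 × 0.18 = 31.177872 kJ m⁻²
Total at Bobcat: 4439.232 + 31.177872 = 4470.409872 kJ m⁻²

4470.41 kJ m⁻²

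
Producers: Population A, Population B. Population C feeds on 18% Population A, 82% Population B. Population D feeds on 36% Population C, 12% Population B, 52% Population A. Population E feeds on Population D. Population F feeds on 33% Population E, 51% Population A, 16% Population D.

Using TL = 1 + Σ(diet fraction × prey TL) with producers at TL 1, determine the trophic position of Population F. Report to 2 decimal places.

Population C: 1 + (0.18×1 + 0.82×1) = 2
Population D: 1 + (0.36×2 + 0.12×1 + 0.52×1) = 2.36
Population E: 1 + 2.36 = 3.36
Population F: 1 + (0.33×3.36 + 0.51×1 + 0.16×2.36) = 2.9964

3.00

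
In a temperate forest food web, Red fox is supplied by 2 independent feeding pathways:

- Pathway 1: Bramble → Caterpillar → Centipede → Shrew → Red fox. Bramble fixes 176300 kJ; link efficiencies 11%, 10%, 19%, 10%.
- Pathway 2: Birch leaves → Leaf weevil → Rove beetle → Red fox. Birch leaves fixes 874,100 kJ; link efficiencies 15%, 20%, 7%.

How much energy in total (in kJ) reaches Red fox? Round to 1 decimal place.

Pathway 1: 176300 × 0.11 × 0.1 × 0.19 × 0.1 = 36.8467 kJ
Pathway 2: 874100 × 0.15 × 0.2 × 0.07 = 1835.61 kJ
Total at Red fox: 36.8467 + 1835.61 = 1872.4567 kJ

1872.5 kJ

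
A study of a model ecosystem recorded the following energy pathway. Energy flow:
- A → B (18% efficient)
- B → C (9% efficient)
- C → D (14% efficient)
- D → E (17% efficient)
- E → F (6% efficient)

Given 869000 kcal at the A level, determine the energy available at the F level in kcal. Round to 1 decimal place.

20.1 kcal

B: 869000 × 0.18 = 156420 kcal
C: 156420 × 0.09 = 14077.8 kcal
D: 14077.8 × 0.14 = 1970.892 kcal
E: 1970.892 × 0.17 = 335.05164 kcal
F: 335.05164 × 0.06 = 20.1030984 kcal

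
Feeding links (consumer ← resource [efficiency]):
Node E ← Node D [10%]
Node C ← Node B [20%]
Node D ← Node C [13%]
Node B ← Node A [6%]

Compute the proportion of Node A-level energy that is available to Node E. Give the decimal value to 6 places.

Product of link efficiencies: 0.06 × 0.2 × 0.13 × 0.1 = 0.000156

0.000156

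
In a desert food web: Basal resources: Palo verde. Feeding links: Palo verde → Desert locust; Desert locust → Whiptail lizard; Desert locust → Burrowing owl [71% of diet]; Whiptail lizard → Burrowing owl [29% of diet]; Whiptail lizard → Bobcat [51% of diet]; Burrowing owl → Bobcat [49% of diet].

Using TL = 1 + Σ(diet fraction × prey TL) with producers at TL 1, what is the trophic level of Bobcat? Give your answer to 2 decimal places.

4.14

Desert locust: 1 + 1 = 2
Whiptail lizard: 1 + 2 = 3
Burrowing owl: 1 + (0.71×2 + 0.29×3) = 3.29
Bobcat: 1 + (0.51×3 + 0.49×3.29) = 4.1421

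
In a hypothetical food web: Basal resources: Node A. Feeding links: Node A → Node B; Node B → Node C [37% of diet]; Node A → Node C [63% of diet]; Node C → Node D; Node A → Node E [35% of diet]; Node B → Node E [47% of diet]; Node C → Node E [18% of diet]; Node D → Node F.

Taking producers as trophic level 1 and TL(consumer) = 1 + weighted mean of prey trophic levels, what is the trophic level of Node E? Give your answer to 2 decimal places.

Node B: 1 + 1 = 2
Node C: 1 + (0.37×2 + 0.63×1) = 2.37
Node D: 1 + 2.37 = 3.37
Node E: 1 + (0.35×1 + 0.47×2 + 0.18×2.37) = 2.7166
Node F: 1 + 3.37 = 4.37

2.72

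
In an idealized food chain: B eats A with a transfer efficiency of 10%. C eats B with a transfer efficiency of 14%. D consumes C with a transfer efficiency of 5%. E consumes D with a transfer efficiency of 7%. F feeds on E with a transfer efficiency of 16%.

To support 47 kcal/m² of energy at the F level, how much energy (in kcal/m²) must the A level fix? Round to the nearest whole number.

Cumulative transfer efficiency: 0.1 × 0.14 × 0.05 × 0.07 × 0.16 = 0.00000784
A energy = 47 / 0.00000784 = 5994898 kcal/m²

5994898 kcal/m²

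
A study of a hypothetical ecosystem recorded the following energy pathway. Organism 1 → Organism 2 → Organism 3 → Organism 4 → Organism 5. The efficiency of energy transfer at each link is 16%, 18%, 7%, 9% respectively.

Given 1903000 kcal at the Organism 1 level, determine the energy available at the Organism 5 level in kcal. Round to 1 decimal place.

345.3 kcal

Organism 2: 1903000 × 0.16 = 304480 kcal
Organism 3: 304480 × 0.18 = 54806.4 kcal
Organism 4: 54806.4 × 0.07 = 3836.448 kcal
Organism 5: 3836.448 × 0.09 = 345.28032 kcal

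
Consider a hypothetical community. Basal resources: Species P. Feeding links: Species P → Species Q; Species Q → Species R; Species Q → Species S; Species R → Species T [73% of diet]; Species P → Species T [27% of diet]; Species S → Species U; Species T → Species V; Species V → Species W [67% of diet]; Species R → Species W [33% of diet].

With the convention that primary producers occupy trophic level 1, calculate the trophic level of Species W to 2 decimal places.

Species Q: 1 + 1 = 2
Species R: 1 + 2 = 3
Species S: 1 + 2 = 3
Species T: 1 + (0.73×3 + 0.27×1) = 3.46
Species U: 1 + 3 = 4
Species V: 1 + 3.46 = 4.46
Species W: 1 + (0.67×4.46 + 0.33×3) = 4.9782

4.98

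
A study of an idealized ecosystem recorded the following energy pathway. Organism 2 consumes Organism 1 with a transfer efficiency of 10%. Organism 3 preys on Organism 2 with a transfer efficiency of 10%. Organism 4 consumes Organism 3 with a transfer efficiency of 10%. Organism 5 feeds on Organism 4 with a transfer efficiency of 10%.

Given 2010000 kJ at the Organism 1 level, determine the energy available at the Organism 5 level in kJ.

Organism 2: 2010000 × 0.1 = 201000 kJ
Organism 3: 201000 × 0.1 = 20100 kJ
Organism 4: 20100 × 0.1 = 2010 kJ
Organism 5: 2010 × 0.1 = 201 kJ

201 kJ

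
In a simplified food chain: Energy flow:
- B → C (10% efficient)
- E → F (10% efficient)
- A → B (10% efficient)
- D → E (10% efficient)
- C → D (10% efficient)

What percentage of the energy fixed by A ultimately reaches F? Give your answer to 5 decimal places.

0.00100%

Product of link efficiencies: 0.1 × 0.1 × 0.1 × 0.1 × 0.1 = 0.00001
As a percentage: 0.00001 × 100 = 0.00100%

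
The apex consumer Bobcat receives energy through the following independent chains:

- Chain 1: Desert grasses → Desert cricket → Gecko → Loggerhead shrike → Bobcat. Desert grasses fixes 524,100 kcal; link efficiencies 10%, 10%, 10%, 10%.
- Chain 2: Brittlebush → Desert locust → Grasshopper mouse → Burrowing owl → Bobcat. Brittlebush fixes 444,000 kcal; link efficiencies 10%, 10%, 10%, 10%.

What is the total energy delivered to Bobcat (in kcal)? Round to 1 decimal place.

Chain 1: 524100 × 0.1 × 0.1 × 0.1 × 0.1 = 52.41 kcal
Chain 2: 444000 × 0.1 × 0.1 × 0.1 × 0.1 = 44.4 kcal
Total at Bobcat: 52.41 + 44.4 = 96.81 kcal

96.8 kcal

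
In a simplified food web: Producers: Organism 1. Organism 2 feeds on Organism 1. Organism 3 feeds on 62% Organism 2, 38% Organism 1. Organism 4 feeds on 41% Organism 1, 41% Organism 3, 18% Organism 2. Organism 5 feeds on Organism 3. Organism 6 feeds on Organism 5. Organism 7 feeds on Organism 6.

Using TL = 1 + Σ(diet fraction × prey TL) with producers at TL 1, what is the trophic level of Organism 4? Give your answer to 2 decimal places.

Organism 2: 1 + 1 = 2
Organism 3: 1 + (0.62×2 + 0.38×1) = 2.62
Organism 4: 1 + (0.41×1 + 0.41×2.62 + 0.18×2) = 2.8442
Organism 5: 1 + 2.62 = 3.62
Organism 6: 1 + 3.62 = 4.62
Organism 7: 1 + 4.62 = 5.62

2.84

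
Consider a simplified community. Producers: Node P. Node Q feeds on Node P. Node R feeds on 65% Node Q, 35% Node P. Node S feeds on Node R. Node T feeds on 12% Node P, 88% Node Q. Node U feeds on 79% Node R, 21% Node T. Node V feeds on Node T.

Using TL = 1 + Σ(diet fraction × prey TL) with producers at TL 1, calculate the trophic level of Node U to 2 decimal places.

Node Q: 1 + 1 = 2
Node R: 1 + (0.65×2 + 0.35×1) = 2.65
Node S: 1 + 2.65 = 3.65
Node T: 1 + (0.12×1 + 0.88×2) = 2.88
Node U: 1 + (0.79×2.65 + 0.21×2.88) = 3.6983
Node V: 1 + 2.88 = 3.88

3.70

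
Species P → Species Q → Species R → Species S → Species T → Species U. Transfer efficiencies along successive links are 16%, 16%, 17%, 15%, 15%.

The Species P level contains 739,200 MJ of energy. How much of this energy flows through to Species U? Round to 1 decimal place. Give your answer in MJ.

72.4 MJ

Species Q: 739200 × 0.16 = 118272 MJ
Species R: 118272 × 0.16 = 18923.52 MJ
Species S: 18923.52 × 0.17 = 3216.9984 MJ
Species T: 3216.9984 × 0.15 = 482.54976 MJ
Species U: 482.54976 × 0.15 = 72.382464 MJ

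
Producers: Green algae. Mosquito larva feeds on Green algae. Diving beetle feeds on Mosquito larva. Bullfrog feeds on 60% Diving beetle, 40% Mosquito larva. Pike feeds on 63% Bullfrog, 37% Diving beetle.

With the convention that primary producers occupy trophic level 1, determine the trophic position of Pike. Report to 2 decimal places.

Mosquito larva: 1 + 1 = 2
Diving beetle: 1 + 2 = 3
Bullfrog: 1 + (0.6×3 + 0.4×2) = 3.6
Pike: 1 + (0.63×3.6 + 0.37×3) = 4.378

4.38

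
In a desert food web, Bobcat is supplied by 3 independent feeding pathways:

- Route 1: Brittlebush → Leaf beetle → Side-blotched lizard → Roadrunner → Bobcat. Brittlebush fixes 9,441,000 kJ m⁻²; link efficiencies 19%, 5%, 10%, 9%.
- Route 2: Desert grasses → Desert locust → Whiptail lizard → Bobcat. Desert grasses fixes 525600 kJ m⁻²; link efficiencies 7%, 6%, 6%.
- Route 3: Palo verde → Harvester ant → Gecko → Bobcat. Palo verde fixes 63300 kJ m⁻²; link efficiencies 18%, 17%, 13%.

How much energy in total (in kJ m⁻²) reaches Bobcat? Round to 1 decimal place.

Route 1: 9441000 × 0.19 × 0.05 × 0.1 × 0.09 = 807.2055 kJ m⁻²
Route 2: 525600 × 0.07 × 0.06 × 0.06 = 132.4512 kJ m⁻²
Route 3: 63300 × 0.18 × 0.17 × 0.13 = 251.8074 kJ m⁻²
Total at Bobcat: 807.2055 + 132.4512 + 251.8074 = 1191.4641 kJ m⁻²

1191.5 kJ m⁻²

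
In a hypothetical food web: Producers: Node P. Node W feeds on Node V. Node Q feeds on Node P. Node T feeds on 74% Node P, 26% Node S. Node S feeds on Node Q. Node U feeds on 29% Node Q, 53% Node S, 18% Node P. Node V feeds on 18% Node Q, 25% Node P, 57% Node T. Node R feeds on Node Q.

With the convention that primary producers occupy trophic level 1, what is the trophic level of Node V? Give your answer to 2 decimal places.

3.05

Node Q: 1 + 1 = 2
Node R: 1 + 2 = 3
Node S: 1 + 2 = 3
Node T: 1 + (0.74×1 + 0.26×3) = 2.52
Node U: 1 + (0.29×2 + 0.53×3 + 0.18×1) = 3.35
Node V: 1 + (0.18×2 + 0.25×1 + 0.57×2.52) = 3.0464
Node W: 1 + 3.0464 = 4.0464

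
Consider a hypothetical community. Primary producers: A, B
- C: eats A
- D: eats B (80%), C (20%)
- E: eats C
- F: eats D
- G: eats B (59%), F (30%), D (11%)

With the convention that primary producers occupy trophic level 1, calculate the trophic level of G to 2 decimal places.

C: 1 + 1 = 2
D: 1 + (0.8×1 + 0.2×2) = 2.2
E: 1 + 2 = 3
F: 1 + 2.2 = 3.2
G: 1 + (0.59×1 + 0.3×3.2 + 0.11×2.2) = 2.792

2.79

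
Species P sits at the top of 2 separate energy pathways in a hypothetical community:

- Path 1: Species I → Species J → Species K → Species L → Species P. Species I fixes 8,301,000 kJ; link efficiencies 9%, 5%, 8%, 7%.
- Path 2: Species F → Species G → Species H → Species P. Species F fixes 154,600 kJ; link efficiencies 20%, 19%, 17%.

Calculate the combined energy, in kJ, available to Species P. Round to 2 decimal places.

Path 1: 8301000 × 0.09 × 0.05 × 0.08 × 0.07 = 209.1852 kJ
Path 2: 154600 × 0.2 × 0.19 × 0.17 = 998.716 kJ
Total at Species P: 209.1852 + 998.716 = 1207.9012 kJ

1207.90 kJ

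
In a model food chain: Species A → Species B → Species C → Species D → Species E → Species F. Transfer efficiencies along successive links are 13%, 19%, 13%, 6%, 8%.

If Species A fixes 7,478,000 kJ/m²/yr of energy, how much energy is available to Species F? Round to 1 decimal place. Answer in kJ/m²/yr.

Species B: 7478000 × 0.13 = 972140 kJ/m²/yr
Species C: 972140 × 0.19 = 184706.6 kJ/m²/yr
Species D: 184706.6 × 0.13 = 24011.858 kJ/m²/yr
Species E: 24011.858 × 0.06 = 1440.71148 kJ/m²/yr
Species F: 1440.71148 × 0.08 = 115.2569184 kJ/m²/yr

115.3 kJ/m²/yr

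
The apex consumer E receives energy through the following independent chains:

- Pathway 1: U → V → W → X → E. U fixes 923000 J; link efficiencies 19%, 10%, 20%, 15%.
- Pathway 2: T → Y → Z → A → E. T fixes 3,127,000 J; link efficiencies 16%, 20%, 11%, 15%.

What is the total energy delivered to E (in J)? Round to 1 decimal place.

2177.2 J

Pathway 1: 923000 × 0.19 × 0.1 × 0.2 × 0.15 = 526.11 J
Pathway 2: 3127000 × 0.16 × 0.2 × 0.11 × 0.15 = 1651.056 J
Total at E: 526.11 + 1651.056 = 2177.166 J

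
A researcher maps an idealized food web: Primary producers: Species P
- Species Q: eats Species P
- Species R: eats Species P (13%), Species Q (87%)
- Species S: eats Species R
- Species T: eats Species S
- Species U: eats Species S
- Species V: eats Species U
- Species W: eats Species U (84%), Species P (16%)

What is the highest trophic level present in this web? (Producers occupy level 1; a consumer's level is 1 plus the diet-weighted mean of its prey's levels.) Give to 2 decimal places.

5.87

Species Q: 1 + 1 = 2
Species R: 1 + (0.13×1 + 0.87×2) = 2.87
Species S: 1 + 2.87 = 3.87
Species T: 1 + 3.87 = 4.87
Species U: 1 + 3.87 = 4.87
Species V: 1 + 4.87 = 5.87
Species W: 1 + (0.84×4.87 + 0.16×1) = 5.2508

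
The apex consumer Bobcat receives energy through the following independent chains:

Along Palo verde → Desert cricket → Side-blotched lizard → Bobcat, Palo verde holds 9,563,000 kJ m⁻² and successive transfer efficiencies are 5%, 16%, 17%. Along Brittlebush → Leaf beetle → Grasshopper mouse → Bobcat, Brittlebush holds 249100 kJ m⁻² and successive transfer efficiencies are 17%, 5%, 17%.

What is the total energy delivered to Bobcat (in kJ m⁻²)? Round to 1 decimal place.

13365.6 kJ m⁻²

Via Palo verde: 9563000 × 0.05 × 0.16 × 0.17 = 13005.68 kJ m⁻²
Via Brittlebush: 249100 × 0.17 × 0.05 × 0.17 = 359.9495 kJ m⁻²
Total at Bobcat: 13005.68 + 359.9495 = 13365.6295 kJ m⁻²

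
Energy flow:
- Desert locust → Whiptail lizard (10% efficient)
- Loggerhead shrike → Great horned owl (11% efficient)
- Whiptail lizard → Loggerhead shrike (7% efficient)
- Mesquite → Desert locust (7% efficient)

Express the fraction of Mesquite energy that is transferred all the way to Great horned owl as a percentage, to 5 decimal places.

0.00539%

Product of link efficiencies: 0.07 × 0.1 × 0.07 × 0.11 = 0.0000539
As a percentage: 0.0000539 × 100 = 0.00539%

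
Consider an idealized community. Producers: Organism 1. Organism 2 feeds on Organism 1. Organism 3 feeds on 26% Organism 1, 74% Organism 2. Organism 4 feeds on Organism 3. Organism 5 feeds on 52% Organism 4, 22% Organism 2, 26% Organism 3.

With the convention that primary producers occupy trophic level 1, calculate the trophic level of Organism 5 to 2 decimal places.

Organism 2: 1 + 1 = 2
Organism 3: 1 + (0.26×1 + 0.74×2) = 2.74
Organism 4: 1 + 2.74 = 3.74
Organism 5: 1 + (0.52×3.74 + 0.22×2 + 0.26×2.74) = 4.0972

4.10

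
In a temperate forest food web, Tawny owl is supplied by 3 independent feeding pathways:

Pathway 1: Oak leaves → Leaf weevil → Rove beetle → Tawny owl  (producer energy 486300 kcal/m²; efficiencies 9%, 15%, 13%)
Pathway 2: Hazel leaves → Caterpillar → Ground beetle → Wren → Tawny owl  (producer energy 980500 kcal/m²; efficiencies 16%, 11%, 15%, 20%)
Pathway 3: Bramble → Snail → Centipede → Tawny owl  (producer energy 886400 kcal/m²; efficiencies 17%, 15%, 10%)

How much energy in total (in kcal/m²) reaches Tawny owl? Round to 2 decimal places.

3631.48 kcal/m²

Pathway 1: 486300 × 0.09 × 0.15 × 0.13 = 853.4565 kcal/m²
Pathway 2: 980500 × 0.16 × 0.11 × 0.15 × 0.2 = 517.704 kcal/m²
Pathway 3: 886400 × 0.17 × 0.15 × 0.1 = 2260.32 kcal/m²
Total at Tawny owl: 853.4565 + 517.704 + 2260.32 = 3631.4805 kcal/m²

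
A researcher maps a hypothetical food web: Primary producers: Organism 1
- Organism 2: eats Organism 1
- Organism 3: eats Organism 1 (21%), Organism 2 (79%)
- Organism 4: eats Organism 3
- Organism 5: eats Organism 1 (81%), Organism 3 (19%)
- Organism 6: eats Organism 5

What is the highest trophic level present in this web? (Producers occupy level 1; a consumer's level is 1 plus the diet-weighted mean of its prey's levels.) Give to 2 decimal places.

3.79

Organism 2: 1 + 1 = 2
Organism 3: 1 + (0.21×1 + 0.79×2) = 2.79
Organism 4: 1 + 2.79 = 3.79
Organism 5: 1 + (0.81×1 + 0.19×2.79) = 2.3401
Organism 6: 1 + 2.3401 = 3.3401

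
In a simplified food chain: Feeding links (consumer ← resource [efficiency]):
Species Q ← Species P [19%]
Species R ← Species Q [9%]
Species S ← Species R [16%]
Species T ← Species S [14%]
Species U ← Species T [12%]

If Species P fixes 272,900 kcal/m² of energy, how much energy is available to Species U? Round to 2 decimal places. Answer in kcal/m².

Species Q: 272900 × 0.19 = 51851 kcal/m²
Species R: 51851 × 0.09 = 4666.59 kcal/m²
Species S: 4666.59 × 0.16 = 746.6544 kcal/m²
Species T: 746.6544 × 0.14 = 104.531616 kcal/m²
Species U: 104.531616 × 0.12 = 12.54379392 kcal/m²

12.54 kcal/m²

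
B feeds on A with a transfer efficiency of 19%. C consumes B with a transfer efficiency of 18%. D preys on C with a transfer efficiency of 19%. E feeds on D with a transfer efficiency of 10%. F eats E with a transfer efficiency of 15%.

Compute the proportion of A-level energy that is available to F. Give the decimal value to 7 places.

0.0000975

Product of link efficiencies: 0.19 × 0.18 × 0.19 × 0.1 × 0.15 = 0.00009747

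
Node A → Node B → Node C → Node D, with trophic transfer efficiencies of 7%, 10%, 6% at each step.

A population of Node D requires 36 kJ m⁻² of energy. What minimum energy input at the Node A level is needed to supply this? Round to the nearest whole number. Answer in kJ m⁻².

Cumulative transfer efficiency: 0.07 × 0.1 × 0.06 = 0.00042
Node A energy = 36 / 0.00042 = 85714 kJ m⁻²

85714 kJ m⁻²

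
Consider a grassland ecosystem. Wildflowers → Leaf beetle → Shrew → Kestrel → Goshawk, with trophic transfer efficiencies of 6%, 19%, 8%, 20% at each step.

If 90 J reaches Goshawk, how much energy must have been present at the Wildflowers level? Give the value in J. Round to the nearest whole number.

493421 J

Cumulative transfer efficiency: 0.06 × 0.19 × 0.08 × 0.2 = 0.0001824
Wildflowers energy = 90 / 0.0001824 = 493421 J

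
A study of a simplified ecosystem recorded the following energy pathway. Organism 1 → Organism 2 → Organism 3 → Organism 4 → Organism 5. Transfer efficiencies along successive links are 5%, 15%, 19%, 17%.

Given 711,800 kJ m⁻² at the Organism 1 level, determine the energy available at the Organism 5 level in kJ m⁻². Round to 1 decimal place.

Organism 2: 711800 × 0.05 = 35590 kJ m⁻²
Organism 3: 35590 × 0.15 = 5338.5 kJ m⁻²
Organism 4: 5338.5 × 0.19 = 1014.315 kJ m⁻²
Organism 5: 1014.315 × 0.17 = 172.43355 kJ m⁻²

172.4 kJ m⁻²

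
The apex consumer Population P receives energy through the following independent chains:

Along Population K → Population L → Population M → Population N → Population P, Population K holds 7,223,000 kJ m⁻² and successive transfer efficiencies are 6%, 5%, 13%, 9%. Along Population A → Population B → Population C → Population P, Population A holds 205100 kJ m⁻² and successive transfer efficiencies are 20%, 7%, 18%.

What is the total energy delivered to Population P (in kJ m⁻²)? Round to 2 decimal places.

770.38 kJ m⁻²

Via Population K: 7223000 × 0.06 × 0.05 × 0.13 × 0.09 = 253.5273 kJ m⁻²
Via Population A: 205100 × 0.2 × 0.07 × 0.18 = 516.852 kJ m⁻²
Total at Population P: 253.5273 + 516.852 = 770.3793 kJ m⁻²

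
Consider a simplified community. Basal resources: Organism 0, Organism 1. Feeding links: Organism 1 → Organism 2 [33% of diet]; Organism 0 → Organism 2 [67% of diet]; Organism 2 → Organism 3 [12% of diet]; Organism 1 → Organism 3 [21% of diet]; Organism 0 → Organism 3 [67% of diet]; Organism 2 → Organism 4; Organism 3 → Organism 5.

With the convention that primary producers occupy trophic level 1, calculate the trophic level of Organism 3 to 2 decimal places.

2.12

Organism 2: 1 + (0.33×1 + 0.67×1) = 2
Organism 3: 1 + (0.12×2 + 0.21×1 + 0.67×1) = 2.12
Organism 4: 1 + 2 = 3
Organism 5: 1 + 2.12 = 3.12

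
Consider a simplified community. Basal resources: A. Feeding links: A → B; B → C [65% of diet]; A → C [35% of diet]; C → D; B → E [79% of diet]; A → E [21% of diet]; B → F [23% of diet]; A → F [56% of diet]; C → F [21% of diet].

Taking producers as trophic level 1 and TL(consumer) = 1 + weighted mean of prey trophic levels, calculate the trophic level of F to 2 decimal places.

2.58

B: 1 + 1 = 2
C: 1 + (0.65×2 + 0.35×1) = 2.65
D: 1 + 2.65 = 3.65
E: 1 + (0.79×2 + 0.21×1) = 2.79
F: 1 + (0.23×2 + 0.56×1 + 0.21×2.65) = 2.5765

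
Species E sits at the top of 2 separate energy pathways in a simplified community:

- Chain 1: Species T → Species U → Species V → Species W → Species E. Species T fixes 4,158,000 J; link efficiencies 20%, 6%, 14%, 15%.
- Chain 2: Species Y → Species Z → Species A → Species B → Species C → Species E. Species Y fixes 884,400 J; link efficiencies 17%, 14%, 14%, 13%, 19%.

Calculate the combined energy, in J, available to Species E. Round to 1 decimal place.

1120.6 J

Chain 1: 4158000 × 0.2 × 0.06 × 0.14 × 0.15 = 1047.816 J
Chain 2: 884400 × 0.17 × 0.14 × 0.14 × 0.13 × 0.19 = 72.78647376 J
Total at Species E: 1047.816 + 72.78647376 = 1120.60247376 J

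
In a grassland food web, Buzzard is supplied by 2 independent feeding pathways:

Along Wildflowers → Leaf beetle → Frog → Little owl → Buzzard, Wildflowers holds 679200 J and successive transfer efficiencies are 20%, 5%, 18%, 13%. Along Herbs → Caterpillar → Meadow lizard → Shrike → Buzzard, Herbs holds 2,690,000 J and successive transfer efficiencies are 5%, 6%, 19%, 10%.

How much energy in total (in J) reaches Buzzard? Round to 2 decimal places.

312.26 J

Via Wildflowers: 679200 × 0.2 × 0.05 × 0.18 × 0.13 = 158.9328 J
Via Herbs: 2690000 × 0.05 × 0.06 × 0.19 × 0.1 = 153.33 J
Total at Buzzard: 158.9328 + 153.33 = 312.2628 J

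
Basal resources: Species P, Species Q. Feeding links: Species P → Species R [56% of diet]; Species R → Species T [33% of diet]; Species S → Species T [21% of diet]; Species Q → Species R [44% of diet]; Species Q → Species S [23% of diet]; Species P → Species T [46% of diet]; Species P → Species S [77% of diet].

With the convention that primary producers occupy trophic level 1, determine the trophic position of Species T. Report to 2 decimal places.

Species R: 1 + (0.56×1 + 0.44×1) = 2
Species S: 1 + (0.77×1 + 0.23×1) = 2
Species T: 1 + (0.46×1 + 0.33×2 + 0.21×2) = 2.54

2.54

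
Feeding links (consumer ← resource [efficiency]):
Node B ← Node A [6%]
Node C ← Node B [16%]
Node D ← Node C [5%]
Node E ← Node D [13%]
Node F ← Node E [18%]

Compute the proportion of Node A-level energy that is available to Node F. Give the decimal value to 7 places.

Product of link efficiencies: 0.06 × 0.16 × 0.05 × 0.13 × 0.18 = 0.000011232

0.0000112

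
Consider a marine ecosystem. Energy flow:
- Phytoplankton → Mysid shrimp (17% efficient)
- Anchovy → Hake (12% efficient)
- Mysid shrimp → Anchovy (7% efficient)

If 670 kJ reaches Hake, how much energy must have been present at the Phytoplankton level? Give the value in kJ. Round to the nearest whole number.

Cumulative transfer efficiency: 0.17 × 0.07 × 0.12 = 0.001428
Phytoplankton energy = 670 / 0.001428 = 469188 kJ

469188 kJ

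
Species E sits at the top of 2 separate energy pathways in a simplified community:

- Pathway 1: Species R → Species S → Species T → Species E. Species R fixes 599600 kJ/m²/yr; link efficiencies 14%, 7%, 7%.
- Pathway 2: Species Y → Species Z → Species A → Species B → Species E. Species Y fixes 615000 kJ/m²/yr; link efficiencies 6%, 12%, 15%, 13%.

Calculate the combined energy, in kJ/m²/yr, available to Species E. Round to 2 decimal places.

Pathway 1: 599600 × 0.14 × 0.07 × 0.07 = 411.3256 kJ/m²/yr
Pathway 2: 615000 × 0.06 × 0.12 × 0.15 × 0.13 = 86.346 kJ/m²/yr
Total at Species E: 411.3256 + 86.346 = 497.6716 kJ/m²/yr

497.67 kJ/m²/yr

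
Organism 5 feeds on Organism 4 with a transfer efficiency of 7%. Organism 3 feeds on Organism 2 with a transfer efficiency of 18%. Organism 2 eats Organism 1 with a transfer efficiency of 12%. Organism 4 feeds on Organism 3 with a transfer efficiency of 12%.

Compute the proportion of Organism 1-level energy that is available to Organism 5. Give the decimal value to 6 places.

0.000181

Product of link efficiencies: 0.12 × 0.18 × 0.12 × 0.07 = 0.00018144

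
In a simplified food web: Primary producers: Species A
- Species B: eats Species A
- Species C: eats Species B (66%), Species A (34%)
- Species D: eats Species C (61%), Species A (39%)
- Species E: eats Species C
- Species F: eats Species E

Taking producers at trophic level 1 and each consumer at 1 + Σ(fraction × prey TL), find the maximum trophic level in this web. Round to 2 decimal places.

Species B: 1 + 1 = 2
Species C: 1 + (0.66×2 + 0.34×1) = 2.66
Species D: 1 + (0.61×2.66 + 0.39×1) = 3.0126
Species E: 1 + 2.66 = 3.66
Species F: 1 + 3.66 = 4.66

4.66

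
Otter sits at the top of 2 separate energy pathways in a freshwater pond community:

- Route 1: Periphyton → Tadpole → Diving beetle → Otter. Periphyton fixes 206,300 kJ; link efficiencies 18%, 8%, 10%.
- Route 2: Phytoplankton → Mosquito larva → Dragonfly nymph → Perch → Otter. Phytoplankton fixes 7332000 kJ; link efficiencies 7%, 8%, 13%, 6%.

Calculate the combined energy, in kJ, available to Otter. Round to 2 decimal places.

Route 1: 206300 × 0.18 × 0.08 × 0.1 = 297.072 kJ
Route 2: 7332000 × 0.07 × 0.08 × 0.13 × 0.06 = 320.26176 kJ
Total at Otter: 297.072 + 320.26176 = 617.33376 kJ

617.33 kJ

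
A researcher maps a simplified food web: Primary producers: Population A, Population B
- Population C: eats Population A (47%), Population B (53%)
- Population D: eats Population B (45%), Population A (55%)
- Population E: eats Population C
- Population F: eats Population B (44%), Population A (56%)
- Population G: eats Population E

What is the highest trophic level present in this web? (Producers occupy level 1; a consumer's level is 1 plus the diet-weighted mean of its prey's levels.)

Population C: 1 + (0.47×1 + 0.53×1) = 2
Population D: 1 + (0.45×1 + 0.55×1) = 2
Population E: 1 + 2 = 3
Population F: 1 + (0.44×1 + 0.56×1) = 2
Population G: 1 + 3 = 4

4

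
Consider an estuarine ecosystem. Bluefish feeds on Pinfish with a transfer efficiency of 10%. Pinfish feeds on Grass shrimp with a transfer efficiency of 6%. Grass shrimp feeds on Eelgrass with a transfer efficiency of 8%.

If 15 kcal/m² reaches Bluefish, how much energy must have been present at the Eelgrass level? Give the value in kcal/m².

31250 kcal/m²

Cumulative transfer efficiency: 0.08 × 0.06 × 0.1 = 0.00048
Eelgrass energy = 15 / 0.00048 = 31250 kcal/m²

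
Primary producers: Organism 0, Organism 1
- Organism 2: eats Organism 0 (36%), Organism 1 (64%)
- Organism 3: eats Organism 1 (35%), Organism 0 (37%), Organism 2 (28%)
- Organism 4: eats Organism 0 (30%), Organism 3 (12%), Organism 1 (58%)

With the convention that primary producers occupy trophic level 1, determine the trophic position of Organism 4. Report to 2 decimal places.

2.15

Organism 2: 1 + (0.36×1 + 0.64×1) = 2
Organism 3: 1 + (0.35×1 + 0.37×1 + 0.28×2) = 2.28
Organism 4: 1 + (0.3×1 + 0.12×2.28 + 0.58×1) = 2.1536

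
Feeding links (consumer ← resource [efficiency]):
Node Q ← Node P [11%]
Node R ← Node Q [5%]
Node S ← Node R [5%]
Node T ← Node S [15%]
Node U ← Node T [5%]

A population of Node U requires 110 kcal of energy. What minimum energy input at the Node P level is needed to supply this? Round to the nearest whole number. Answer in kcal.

Cumulative transfer efficiency: 0.11 × 0.05 × 0.05 × 0.15 × 0.05 = 0.0000020625
Node P energy = 110 / 0.0000020625 = 53333333 kcal

53333333 kcal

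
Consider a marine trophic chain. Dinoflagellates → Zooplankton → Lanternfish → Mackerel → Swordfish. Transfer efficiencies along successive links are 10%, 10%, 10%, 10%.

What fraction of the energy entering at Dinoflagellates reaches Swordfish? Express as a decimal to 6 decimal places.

Product of link efficiencies: 0.1 × 0.1 × 0.1 × 0.1 = 0.0001

0.000100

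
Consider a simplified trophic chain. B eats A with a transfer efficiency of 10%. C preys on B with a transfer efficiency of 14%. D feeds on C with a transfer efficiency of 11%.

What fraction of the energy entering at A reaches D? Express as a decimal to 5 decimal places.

Product of link efficiencies: 0.1 × 0.14 × 0.11 = 0.00154

0.00154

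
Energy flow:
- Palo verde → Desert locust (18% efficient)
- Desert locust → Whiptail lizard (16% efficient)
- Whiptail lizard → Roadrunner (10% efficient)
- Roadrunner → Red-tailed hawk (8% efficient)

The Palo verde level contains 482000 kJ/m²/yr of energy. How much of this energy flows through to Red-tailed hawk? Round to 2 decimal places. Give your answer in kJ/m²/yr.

Desert locust: 482000 × 0.18 = 86760 kJ/m²/yr
Whiptail lizard: 86760 × 0.16 = 13881.6 kJ/m²/yr
Roadrunner: 13881.6 × 0.1 = 1388.16 kJ/m²/yr
Red-tailed hawk: 1388.16 × 0.08 = 111.0528 kJ/m²/yr

111.05 kJ/m²/yr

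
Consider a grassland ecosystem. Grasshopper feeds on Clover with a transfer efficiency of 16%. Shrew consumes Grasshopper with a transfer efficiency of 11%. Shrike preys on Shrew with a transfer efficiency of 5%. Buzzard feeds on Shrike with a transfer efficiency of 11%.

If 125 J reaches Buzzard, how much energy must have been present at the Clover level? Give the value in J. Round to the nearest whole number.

Cumulative transfer efficiency: 0.16 × 0.11 × 0.05 × 0.11 = 0.0000968
Clover energy = 125 / 0.0000968 = 1291322 J

1291322 J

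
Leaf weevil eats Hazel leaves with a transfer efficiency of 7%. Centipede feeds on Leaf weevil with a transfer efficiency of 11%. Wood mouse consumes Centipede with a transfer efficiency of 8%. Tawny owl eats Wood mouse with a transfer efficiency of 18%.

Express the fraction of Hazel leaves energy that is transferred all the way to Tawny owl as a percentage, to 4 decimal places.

Product of link efficiencies: 0.07 × 0.11 × 0.08 × 0.18 = 0.00011088
As a percentage: 0.00011088 × 100 = 0.0111%

0.0111%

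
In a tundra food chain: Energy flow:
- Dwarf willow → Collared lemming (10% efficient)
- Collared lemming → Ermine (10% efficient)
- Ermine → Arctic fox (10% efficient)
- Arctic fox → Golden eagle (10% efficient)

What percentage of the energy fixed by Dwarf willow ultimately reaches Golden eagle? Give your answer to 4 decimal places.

Product of link efficiencies: 0.1 × 0.1 × 0.1 × 0.1 = 0.0001
As a percentage: 0.0001 × 100 = 0.0100%

0.0100%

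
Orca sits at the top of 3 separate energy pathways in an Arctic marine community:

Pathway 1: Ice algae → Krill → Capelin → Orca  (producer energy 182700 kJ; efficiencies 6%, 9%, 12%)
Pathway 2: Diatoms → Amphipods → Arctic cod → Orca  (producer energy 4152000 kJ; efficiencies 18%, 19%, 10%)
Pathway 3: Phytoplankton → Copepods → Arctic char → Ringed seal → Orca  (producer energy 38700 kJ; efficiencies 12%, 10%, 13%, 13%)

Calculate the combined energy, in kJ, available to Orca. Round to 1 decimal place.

Pathway 1: 182700 × 0.06 × 0.09 × 0.12 = 118.3896 kJ
Pathway 2: 4152000 × 0.18 × 0.19 × 0.1 = 14199.84 kJ
Pathway 3: 38700 × 0.12 × 0.1 × 0.13 × 0.13 = 7.84836 kJ
Total at Orca: 118.3896 + 14199.84 + 7.84836 = 14326.07796 kJ

14326.1 kJ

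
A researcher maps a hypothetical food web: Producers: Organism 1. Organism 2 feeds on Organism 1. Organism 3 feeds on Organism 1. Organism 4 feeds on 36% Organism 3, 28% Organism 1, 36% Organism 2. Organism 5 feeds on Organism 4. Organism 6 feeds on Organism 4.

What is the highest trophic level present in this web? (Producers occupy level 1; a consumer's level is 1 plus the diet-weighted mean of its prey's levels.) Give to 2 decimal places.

3.72

Organism 2: 1 + 1 = 2
Organism 3: 1 + 1 = 2
Organism 4: 1 + (0.36×2 + 0.28×1 + 0.36×2) = 2.72
Organism 5: 1 + 2.72 = 3.72
Organism 6: 1 + 2.72 = 3.72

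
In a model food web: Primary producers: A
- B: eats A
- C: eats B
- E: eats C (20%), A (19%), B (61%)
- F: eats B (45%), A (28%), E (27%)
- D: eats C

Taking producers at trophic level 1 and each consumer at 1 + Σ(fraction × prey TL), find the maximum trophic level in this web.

B: 1 + 1 = 2
C: 1 + 2 = 3
D: 1 + 3 = 4
E: 1 + (0.2×3 + 0.19×1 + 0.61×2) = 3.01
F: 1 + (0.45×2 + 0.28×1 + 0.27×3.01) = 2.9927

4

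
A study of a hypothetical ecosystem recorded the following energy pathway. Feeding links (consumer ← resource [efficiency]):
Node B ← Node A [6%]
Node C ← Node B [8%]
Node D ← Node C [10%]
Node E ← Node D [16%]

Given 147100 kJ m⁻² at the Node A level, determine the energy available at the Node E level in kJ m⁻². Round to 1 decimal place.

Node B: 147100 × 0.06 = 8826 kJ m⁻²
Node C: 8826 × 0.08 = 706.08 kJ m⁻²
Node D: 706.08 × 0.1 = 70.608 kJ m⁻²
Node E: 70.608 × 0.16 = 11.29728 kJ m⁻²

11.3 kJ m⁻²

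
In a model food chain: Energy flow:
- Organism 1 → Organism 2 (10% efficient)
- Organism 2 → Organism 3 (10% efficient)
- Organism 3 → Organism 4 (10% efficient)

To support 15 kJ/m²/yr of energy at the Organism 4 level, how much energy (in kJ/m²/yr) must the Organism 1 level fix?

Cumulative transfer efficiency: 0.1 × 0.1 × 0.1 = 0.001
Organism 1 energy = 15 / 0.001 = 15000 kJ/m²/yr

15000 kJ/m²/yr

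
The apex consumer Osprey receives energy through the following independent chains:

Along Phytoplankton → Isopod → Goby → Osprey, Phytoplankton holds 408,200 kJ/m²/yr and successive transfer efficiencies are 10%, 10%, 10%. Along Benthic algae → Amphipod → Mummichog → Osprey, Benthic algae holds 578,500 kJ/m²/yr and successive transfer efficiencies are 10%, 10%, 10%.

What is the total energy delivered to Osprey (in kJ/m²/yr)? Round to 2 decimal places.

986.70 kJ/m²/yr

Via Phytoplankton: 408200 × 0.1 × 0.1 × 0.1 = 408.2 kJ/m²/yr
Via Benthic algae: 578500 × 0.1 × 0.1 × 0.1 = 578.5 kJ/m²/yr
Total at Osprey: 408.2 + 578.5 = 986.7 kJ/m²/yr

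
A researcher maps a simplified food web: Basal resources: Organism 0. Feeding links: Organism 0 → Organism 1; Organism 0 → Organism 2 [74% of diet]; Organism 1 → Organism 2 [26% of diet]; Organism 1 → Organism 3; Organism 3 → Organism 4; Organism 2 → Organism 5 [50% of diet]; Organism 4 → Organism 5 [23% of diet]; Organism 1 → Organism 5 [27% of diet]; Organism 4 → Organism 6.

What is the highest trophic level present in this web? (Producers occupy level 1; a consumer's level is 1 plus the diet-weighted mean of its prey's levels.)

Organism 1: 1 + 1 = 2
Organism 2: 1 + (0.74×1 + 0.26×2) = 2.26
Organism 3: 1 + 2 = 3
Organism 4: 1 + 3 = 4
Organism 5: 1 + (0.5×2.26 + 0.23×4 + 0.27×2) = 3.59
Organism 6: 1 + 4 = 5

5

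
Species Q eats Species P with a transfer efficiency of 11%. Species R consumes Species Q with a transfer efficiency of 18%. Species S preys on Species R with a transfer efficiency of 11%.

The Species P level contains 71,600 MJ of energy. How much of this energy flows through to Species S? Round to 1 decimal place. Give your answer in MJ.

155.9 MJ

Species Q: 71600 × 0.11 = 7876 MJ
Species R: 7876 × 0.18 = 1417.68 MJ
Species S: 1417.68 × 0.11 = 155.9448 MJ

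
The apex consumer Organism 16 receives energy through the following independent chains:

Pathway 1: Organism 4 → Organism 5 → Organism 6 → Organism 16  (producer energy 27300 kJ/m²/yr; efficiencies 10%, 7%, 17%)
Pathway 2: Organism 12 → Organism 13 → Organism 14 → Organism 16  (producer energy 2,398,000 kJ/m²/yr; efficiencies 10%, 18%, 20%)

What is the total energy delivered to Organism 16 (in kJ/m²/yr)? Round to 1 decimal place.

Pathway 1: 27300 × 0.1 × 0.07 × 0.17 = 32.487 kJ/m²/yr
Pathway 2: 2398000 × 0.1 × 0.18 × 0.2 = 8632.8 kJ/m²/yr
Total at Organism 16: 32.487 + 8632.8 = 8665.287 kJ/m²/yr

8665.3 kJ/m²/yr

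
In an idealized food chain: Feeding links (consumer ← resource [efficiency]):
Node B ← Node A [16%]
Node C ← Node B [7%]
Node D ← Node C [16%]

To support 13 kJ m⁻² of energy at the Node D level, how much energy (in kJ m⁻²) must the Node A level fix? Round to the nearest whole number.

7254 kJ m⁻²

Cumulative transfer efficiency: 0.16 × 0.07 × 0.16 = 0.001792
Node A energy = 13 / 0.001792 = 7254 kJ m⁻²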